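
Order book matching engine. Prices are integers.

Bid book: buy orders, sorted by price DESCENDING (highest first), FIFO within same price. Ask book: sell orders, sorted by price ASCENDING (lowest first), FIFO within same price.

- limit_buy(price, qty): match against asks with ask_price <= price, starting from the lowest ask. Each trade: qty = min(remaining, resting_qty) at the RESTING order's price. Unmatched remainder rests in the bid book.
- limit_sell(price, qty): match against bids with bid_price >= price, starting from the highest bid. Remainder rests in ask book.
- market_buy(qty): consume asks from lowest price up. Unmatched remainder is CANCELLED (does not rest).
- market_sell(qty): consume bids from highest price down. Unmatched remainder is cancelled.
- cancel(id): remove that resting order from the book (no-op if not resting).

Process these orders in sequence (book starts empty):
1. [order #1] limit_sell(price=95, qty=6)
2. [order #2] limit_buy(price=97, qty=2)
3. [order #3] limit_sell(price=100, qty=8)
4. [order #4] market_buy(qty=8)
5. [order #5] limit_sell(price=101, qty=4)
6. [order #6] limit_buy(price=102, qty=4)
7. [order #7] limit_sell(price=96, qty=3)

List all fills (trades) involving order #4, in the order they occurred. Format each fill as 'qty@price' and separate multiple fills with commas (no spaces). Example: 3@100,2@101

Answer: 4@95,4@100

Derivation:
After op 1 [order #1] limit_sell(price=95, qty=6): fills=none; bids=[-] asks=[#1:6@95]
After op 2 [order #2] limit_buy(price=97, qty=2): fills=#2x#1:2@95; bids=[-] asks=[#1:4@95]
After op 3 [order #3] limit_sell(price=100, qty=8): fills=none; bids=[-] asks=[#1:4@95 #3:8@100]
After op 4 [order #4] market_buy(qty=8): fills=#4x#1:4@95 #4x#3:4@100; bids=[-] asks=[#3:4@100]
After op 5 [order #5] limit_sell(price=101, qty=4): fills=none; bids=[-] asks=[#3:4@100 #5:4@101]
After op 6 [order #6] limit_buy(price=102, qty=4): fills=#6x#3:4@100; bids=[-] asks=[#5:4@101]
After op 7 [order #7] limit_sell(price=96, qty=3): fills=none; bids=[-] asks=[#7:3@96 #5:4@101]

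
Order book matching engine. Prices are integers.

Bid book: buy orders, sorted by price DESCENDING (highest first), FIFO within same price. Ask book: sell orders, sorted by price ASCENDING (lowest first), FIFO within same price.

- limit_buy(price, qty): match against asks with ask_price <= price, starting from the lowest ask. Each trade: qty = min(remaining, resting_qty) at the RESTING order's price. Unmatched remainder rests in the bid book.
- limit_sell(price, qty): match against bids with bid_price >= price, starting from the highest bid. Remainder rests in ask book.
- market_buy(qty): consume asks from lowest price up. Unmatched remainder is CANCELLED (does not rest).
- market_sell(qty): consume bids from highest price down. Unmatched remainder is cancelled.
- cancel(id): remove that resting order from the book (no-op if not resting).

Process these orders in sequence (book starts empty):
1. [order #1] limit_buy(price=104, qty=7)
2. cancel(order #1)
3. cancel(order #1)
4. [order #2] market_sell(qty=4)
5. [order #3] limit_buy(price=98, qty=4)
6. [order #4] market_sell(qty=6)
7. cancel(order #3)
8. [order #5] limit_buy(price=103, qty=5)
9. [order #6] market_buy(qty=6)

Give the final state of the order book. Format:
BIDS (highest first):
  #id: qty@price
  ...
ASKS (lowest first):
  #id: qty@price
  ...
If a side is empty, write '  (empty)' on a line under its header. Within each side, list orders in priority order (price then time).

After op 1 [order #1] limit_buy(price=104, qty=7): fills=none; bids=[#1:7@104] asks=[-]
After op 2 cancel(order #1): fills=none; bids=[-] asks=[-]
After op 3 cancel(order #1): fills=none; bids=[-] asks=[-]
After op 4 [order #2] market_sell(qty=4): fills=none; bids=[-] asks=[-]
After op 5 [order #3] limit_buy(price=98, qty=4): fills=none; bids=[#3:4@98] asks=[-]
After op 6 [order #4] market_sell(qty=6): fills=#3x#4:4@98; bids=[-] asks=[-]
After op 7 cancel(order #3): fills=none; bids=[-] asks=[-]
After op 8 [order #5] limit_buy(price=103, qty=5): fills=none; bids=[#5:5@103] asks=[-]
After op 9 [order #6] market_buy(qty=6): fills=none; bids=[#5:5@103] asks=[-]

Answer: BIDS (highest first):
  #5: 5@103
ASKS (lowest first):
  (empty)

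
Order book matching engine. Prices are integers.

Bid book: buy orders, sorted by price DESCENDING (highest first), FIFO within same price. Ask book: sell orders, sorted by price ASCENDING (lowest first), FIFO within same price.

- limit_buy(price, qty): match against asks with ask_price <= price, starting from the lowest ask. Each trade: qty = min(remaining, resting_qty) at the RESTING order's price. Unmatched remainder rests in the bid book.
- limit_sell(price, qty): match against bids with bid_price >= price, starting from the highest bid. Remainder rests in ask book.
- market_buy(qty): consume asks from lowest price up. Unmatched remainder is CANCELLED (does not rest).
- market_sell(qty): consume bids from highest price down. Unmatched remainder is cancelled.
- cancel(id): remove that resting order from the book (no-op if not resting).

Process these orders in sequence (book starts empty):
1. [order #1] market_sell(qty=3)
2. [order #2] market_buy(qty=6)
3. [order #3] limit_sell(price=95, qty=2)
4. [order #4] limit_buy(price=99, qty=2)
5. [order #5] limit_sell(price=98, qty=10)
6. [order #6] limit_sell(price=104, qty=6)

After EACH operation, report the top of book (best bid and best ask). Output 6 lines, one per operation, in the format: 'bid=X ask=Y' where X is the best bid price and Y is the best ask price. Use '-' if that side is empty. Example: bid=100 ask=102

After op 1 [order #1] market_sell(qty=3): fills=none; bids=[-] asks=[-]
After op 2 [order #2] market_buy(qty=6): fills=none; bids=[-] asks=[-]
After op 3 [order #3] limit_sell(price=95, qty=2): fills=none; bids=[-] asks=[#3:2@95]
After op 4 [order #4] limit_buy(price=99, qty=2): fills=#4x#3:2@95; bids=[-] asks=[-]
After op 5 [order #5] limit_sell(price=98, qty=10): fills=none; bids=[-] asks=[#5:10@98]
After op 6 [order #6] limit_sell(price=104, qty=6): fills=none; bids=[-] asks=[#5:10@98 #6:6@104]

Answer: bid=- ask=-
bid=- ask=-
bid=- ask=95
bid=- ask=-
bid=- ask=98
bid=- ask=98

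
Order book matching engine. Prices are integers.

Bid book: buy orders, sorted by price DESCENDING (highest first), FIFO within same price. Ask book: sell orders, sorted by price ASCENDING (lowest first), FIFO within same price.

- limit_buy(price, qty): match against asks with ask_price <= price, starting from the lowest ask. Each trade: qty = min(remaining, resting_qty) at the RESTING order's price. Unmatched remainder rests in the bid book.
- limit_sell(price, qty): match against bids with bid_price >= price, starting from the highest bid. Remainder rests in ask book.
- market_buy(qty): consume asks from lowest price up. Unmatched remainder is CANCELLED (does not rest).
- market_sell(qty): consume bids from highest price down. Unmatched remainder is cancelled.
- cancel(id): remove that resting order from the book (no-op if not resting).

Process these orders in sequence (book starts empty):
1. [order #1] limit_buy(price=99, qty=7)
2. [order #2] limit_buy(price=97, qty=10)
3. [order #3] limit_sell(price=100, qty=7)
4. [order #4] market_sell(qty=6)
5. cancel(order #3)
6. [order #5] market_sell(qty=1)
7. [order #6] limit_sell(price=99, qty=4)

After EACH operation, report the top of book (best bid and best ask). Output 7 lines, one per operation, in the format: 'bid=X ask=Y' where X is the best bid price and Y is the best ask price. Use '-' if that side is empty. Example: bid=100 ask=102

After op 1 [order #1] limit_buy(price=99, qty=7): fills=none; bids=[#1:7@99] asks=[-]
After op 2 [order #2] limit_buy(price=97, qty=10): fills=none; bids=[#1:7@99 #2:10@97] asks=[-]
After op 3 [order #3] limit_sell(price=100, qty=7): fills=none; bids=[#1:7@99 #2:10@97] asks=[#3:7@100]
After op 4 [order #4] market_sell(qty=6): fills=#1x#4:6@99; bids=[#1:1@99 #2:10@97] asks=[#3:7@100]
After op 5 cancel(order #3): fills=none; bids=[#1:1@99 #2:10@97] asks=[-]
After op 6 [order #5] market_sell(qty=1): fills=#1x#5:1@99; bids=[#2:10@97] asks=[-]
After op 7 [order #6] limit_sell(price=99, qty=4): fills=none; bids=[#2:10@97] asks=[#6:4@99]

Answer: bid=99 ask=-
bid=99 ask=-
bid=99 ask=100
bid=99 ask=100
bid=99 ask=-
bid=97 ask=-
bid=97 ask=99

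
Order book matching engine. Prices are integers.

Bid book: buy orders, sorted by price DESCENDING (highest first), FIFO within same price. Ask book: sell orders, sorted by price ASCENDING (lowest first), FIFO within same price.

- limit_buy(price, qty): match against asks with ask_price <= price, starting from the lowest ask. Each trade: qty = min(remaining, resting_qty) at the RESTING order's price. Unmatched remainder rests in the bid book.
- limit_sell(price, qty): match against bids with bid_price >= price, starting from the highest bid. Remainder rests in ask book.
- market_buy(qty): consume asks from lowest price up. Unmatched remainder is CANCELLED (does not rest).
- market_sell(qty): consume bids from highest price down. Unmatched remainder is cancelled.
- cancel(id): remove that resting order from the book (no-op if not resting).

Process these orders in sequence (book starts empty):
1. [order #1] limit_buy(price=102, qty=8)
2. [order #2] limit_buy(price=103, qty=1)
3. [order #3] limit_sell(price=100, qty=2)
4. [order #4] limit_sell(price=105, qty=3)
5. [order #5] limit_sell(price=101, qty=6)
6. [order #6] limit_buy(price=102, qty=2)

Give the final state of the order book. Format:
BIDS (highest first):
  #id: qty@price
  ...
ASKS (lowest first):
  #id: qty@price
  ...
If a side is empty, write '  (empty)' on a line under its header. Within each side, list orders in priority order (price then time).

Answer: BIDS (highest first):
  #1: 1@102
  #6: 2@102
ASKS (lowest first):
  #4: 3@105

Derivation:
After op 1 [order #1] limit_buy(price=102, qty=8): fills=none; bids=[#1:8@102] asks=[-]
After op 2 [order #2] limit_buy(price=103, qty=1): fills=none; bids=[#2:1@103 #1:8@102] asks=[-]
After op 3 [order #3] limit_sell(price=100, qty=2): fills=#2x#3:1@103 #1x#3:1@102; bids=[#1:7@102] asks=[-]
After op 4 [order #4] limit_sell(price=105, qty=3): fills=none; bids=[#1:7@102] asks=[#4:3@105]
After op 5 [order #5] limit_sell(price=101, qty=6): fills=#1x#5:6@102; bids=[#1:1@102] asks=[#4:3@105]
After op 6 [order #6] limit_buy(price=102, qty=2): fills=none; bids=[#1:1@102 #6:2@102] asks=[#4:3@105]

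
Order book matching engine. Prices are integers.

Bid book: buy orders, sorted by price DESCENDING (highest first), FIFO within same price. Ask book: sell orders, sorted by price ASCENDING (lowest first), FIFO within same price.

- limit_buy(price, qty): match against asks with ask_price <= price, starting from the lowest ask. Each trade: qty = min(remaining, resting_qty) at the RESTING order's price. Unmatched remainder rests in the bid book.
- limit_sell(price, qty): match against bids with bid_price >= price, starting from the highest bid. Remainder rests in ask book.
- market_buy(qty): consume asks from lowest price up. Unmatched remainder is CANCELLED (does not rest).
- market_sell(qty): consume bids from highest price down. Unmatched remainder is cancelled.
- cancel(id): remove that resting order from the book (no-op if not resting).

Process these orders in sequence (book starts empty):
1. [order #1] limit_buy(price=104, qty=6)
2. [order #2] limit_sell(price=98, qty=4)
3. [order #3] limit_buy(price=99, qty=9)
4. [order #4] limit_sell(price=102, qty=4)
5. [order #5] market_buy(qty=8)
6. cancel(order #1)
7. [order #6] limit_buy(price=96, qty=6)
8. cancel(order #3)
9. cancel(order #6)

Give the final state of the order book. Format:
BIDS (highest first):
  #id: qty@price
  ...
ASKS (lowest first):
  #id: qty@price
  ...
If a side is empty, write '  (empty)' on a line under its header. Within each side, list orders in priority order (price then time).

After op 1 [order #1] limit_buy(price=104, qty=6): fills=none; bids=[#1:6@104] asks=[-]
After op 2 [order #2] limit_sell(price=98, qty=4): fills=#1x#2:4@104; bids=[#1:2@104] asks=[-]
After op 3 [order #3] limit_buy(price=99, qty=9): fills=none; bids=[#1:2@104 #3:9@99] asks=[-]
After op 4 [order #4] limit_sell(price=102, qty=4): fills=#1x#4:2@104; bids=[#3:9@99] asks=[#4:2@102]
After op 5 [order #5] market_buy(qty=8): fills=#5x#4:2@102; bids=[#3:9@99] asks=[-]
After op 6 cancel(order #1): fills=none; bids=[#3:9@99] asks=[-]
After op 7 [order #6] limit_buy(price=96, qty=6): fills=none; bids=[#3:9@99 #6:6@96] asks=[-]
After op 8 cancel(order #3): fills=none; bids=[#6:6@96] asks=[-]
After op 9 cancel(order #6): fills=none; bids=[-] asks=[-]

Answer: BIDS (highest first):
  (empty)
ASKS (lowest first):
  (empty)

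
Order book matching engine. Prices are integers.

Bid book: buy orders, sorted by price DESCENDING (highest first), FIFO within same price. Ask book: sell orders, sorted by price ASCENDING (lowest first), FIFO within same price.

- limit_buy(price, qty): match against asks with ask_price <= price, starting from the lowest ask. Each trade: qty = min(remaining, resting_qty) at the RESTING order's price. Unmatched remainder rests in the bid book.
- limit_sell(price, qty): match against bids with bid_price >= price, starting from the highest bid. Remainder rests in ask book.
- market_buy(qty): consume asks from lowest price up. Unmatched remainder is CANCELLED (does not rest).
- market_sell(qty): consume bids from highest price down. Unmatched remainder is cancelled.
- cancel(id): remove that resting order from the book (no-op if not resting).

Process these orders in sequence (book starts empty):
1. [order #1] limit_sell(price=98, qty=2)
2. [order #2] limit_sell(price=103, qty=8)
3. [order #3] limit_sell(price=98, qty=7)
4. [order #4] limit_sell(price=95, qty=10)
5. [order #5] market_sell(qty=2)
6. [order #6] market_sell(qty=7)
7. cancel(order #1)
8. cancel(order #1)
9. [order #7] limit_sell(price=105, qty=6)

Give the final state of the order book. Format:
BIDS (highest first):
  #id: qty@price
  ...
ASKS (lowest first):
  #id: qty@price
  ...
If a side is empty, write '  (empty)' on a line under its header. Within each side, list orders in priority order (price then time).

Answer: BIDS (highest first):
  (empty)
ASKS (lowest first):
  #4: 10@95
  #3: 7@98
  #2: 8@103
  #7: 6@105

Derivation:
After op 1 [order #1] limit_sell(price=98, qty=2): fills=none; bids=[-] asks=[#1:2@98]
After op 2 [order #2] limit_sell(price=103, qty=8): fills=none; bids=[-] asks=[#1:2@98 #2:8@103]
After op 3 [order #3] limit_sell(price=98, qty=7): fills=none; bids=[-] asks=[#1:2@98 #3:7@98 #2:8@103]
After op 4 [order #4] limit_sell(price=95, qty=10): fills=none; bids=[-] asks=[#4:10@95 #1:2@98 #3:7@98 #2:8@103]
After op 5 [order #5] market_sell(qty=2): fills=none; bids=[-] asks=[#4:10@95 #1:2@98 #3:7@98 #2:8@103]
After op 6 [order #6] market_sell(qty=7): fills=none; bids=[-] asks=[#4:10@95 #1:2@98 #3:7@98 #2:8@103]
After op 7 cancel(order #1): fills=none; bids=[-] asks=[#4:10@95 #3:7@98 #2:8@103]
After op 8 cancel(order #1): fills=none; bids=[-] asks=[#4:10@95 #3:7@98 #2:8@103]
After op 9 [order #7] limit_sell(price=105, qty=6): fills=none; bids=[-] asks=[#4:10@95 #3:7@98 #2:8@103 #7:6@105]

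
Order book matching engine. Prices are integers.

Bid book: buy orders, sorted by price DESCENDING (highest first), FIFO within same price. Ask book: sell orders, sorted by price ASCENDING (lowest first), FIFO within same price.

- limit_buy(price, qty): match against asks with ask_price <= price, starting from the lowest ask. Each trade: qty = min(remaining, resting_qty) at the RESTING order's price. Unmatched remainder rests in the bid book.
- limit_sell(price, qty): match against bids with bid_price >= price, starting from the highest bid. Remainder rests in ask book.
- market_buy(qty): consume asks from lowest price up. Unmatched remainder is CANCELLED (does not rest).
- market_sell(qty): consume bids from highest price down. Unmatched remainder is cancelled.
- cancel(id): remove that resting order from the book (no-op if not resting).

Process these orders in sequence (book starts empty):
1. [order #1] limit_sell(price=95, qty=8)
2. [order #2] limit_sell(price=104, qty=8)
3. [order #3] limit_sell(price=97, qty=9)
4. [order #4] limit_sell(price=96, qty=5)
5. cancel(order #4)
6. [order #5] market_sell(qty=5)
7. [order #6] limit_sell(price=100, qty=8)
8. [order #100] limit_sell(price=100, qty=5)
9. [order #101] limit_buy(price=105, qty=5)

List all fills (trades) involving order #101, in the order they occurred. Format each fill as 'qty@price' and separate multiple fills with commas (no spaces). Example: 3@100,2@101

After op 1 [order #1] limit_sell(price=95, qty=8): fills=none; bids=[-] asks=[#1:8@95]
After op 2 [order #2] limit_sell(price=104, qty=8): fills=none; bids=[-] asks=[#1:8@95 #2:8@104]
After op 3 [order #3] limit_sell(price=97, qty=9): fills=none; bids=[-] asks=[#1:8@95 #3:9@97 #2:8@104]
After op 4 [order #4] limit_sell(price=96, qty=5): fills=none; bids=[-] asks=[#1:8@95 #4:5@96 #3:9@97 #2:8@104]
After op 5 cancel(order #4): fills=none; bids=[-] asks=[#1:8@95 #3:9@97 #2:8@104]
After op 6 [order #5] market_sell(qty=5): fills=none; bids=[-] asks=[#1:8@95 #3:9@97 #2:8@104]
After op 7 [order #6] limit_sell(price=100, qty=8): fills=none; bids=[-] asks=[#1:8@95 #3:9@97 #6:8@100 #2:8@104]
After op 8 [order #100] limit_sell(price=100, qty=5): fills=none; bids=[-] asks=[#1:8@95 #3:9@97 #6:8@100 #100:5@100 #2:8@104]
After op 9 [order #101] limit_buy(price=105, qty=5): fills=#101x#1:5@95; bids=[-] asks=[#1:3@95 #3:9@97 #6:8@100 #100:5@100 #2:8@104]

Answer: 5@95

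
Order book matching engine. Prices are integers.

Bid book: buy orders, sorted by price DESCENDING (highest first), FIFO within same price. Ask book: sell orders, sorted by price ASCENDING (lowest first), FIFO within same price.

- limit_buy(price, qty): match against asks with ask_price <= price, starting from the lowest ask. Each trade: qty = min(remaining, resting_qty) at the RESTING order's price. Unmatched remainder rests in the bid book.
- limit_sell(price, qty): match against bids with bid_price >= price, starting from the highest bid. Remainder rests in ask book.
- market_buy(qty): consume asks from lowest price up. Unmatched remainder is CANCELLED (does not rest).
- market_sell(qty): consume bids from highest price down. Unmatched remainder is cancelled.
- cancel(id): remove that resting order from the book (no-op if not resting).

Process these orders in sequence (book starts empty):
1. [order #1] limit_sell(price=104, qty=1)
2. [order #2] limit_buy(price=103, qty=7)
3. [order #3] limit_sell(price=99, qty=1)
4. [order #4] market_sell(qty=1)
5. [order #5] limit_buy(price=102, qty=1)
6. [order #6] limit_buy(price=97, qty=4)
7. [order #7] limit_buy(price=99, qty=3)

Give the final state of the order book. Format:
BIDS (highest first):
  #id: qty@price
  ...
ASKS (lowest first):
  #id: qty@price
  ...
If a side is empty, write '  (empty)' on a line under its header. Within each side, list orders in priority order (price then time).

After op 1 [order #1] limit_sell(price=104, qty=1): fills=none; bids=[-] asks=[#1:1@104]
After op 2 [order #2] limit_buy(price=103, qty=7): fills=none; bids=[#2:7@103] asks=[#1:1@104]
After op 3 [order #3] limit_sell(price=99, qty=1): fills=#2x#3:1@103; bids=[#2:6@103] asks=[#1:1@104]
After op 4 [order #4] market_sell(qty=1): fills=#2x#4:1@103; bids=[#2:5@103] asks=[#1:1@104]
After op 5 [order #5] limit_buy(price=102, qty=1): fills=none; bids=[#2:5@103 #5:1@102] asks=[#1:1@104]
After op 6 [order #6] limit_buy(price=97, qty=4): fills=none; bids=[#2:5@103 #5:1@102 #6:4@97] asks=[#1:1@104]
After op 7 [order #7] limit_buy(price=99, qty=3): fills=none; bids=[#2:5@103 #5:1@102 #7:3@99 #6:4@97] asks=[#1:1@104]

Answer: BIDS (highest first):
  #2: 5@103
  #5: 1@102
  #7: 3@99
  #6: 4@97
ASKS (lowest first):
  #1: 1@104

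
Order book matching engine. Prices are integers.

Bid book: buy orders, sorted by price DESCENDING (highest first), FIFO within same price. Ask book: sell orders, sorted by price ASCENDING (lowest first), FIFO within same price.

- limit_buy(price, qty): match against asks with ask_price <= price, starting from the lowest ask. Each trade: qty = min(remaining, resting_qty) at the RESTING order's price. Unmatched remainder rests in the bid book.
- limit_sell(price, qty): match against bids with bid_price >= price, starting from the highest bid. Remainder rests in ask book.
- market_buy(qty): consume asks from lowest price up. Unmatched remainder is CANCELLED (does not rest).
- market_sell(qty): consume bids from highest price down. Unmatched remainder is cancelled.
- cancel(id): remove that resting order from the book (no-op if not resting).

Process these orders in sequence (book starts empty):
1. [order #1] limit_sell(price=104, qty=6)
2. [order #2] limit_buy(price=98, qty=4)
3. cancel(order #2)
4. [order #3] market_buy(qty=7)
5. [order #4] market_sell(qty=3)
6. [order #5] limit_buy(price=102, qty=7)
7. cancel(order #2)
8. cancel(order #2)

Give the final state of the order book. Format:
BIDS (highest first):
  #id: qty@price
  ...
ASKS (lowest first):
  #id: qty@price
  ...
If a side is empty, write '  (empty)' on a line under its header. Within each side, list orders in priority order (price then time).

Answer: BIDS (highest first):
  #5: 7@102
ASKS (lowest first):
  (empty)

Derivation:
After op 1 [order #1] limit_sell(price=104, qty=6): fills=none; bids=[-] asks=[#1:6@104]
After op 2 [order #2] limit_buy(price=98, qty=4): fills=none; bids=[#2:4@98] asks=[#1:6@104]
After op 3 cancel(order #2): fills=none; bids=[-] asks=[#1:6@104]
After op 4 [order #3] market_buy(qty=7): fills=#3x#1:6@104; bids=[-] asks=[-]
After op 5 [order #4] market_sell(qty=3): fills=none; bids=[-] asks=[-]
After op 6 [order #5] limit_buy(price=102, qty=7): fills=none; bids=[#5:7@102] asks=[-]
After op 7 cancel(order #2): fills=none; bids=[#5:7@102] asks=[-]
After op 8 cancel(order #2): fills=none; bids=[#5:7@102] asks=[-]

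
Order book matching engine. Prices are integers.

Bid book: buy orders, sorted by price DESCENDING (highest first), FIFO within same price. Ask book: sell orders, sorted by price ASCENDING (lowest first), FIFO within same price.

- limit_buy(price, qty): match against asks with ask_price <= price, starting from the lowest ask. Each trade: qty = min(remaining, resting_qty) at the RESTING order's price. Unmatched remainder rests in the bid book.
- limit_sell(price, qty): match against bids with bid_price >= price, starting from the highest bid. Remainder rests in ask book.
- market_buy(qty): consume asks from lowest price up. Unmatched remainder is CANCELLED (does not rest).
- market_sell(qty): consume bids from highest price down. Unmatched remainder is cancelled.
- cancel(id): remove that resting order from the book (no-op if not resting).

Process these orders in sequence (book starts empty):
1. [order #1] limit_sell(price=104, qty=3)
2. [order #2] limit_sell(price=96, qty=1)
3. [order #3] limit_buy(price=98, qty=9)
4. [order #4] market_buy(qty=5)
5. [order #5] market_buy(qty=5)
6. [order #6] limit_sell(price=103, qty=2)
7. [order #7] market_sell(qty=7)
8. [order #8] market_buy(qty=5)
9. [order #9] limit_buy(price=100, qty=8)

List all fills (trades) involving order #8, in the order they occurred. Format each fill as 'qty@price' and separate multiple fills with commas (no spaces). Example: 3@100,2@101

Answer: 2@103

Derivation:
After op 1 [order #1] limit_sell(price=104, qty=3): fills=none; bids=[-] asks=[#1:3@104]
After op 2 [order #2] limit_sell(price=96, qty=1): fills=none; bids=[-] asks=[#2:1@96 #1:3@104]
After op 3 [order #3] limit_buy(price=98, qty=9): fills=#3x#2:1@96; bids=[#3:8@98] asks=[#1:3@104]
After op 4 [order #4] market_buy(qty=5): fills=#4x#1:3@104; bids=[#3:8@98] asks=[-]
After op 5 [order #5] market_buy(qty=5): fills=none; bids=[#3:8@98] asks=[-]
After op 6 [order #6] limit_sell(price=103, qty=2): fills=none; bids=[#3:8@98] asks=[#6:2@103]
After op 7 [order #7] market_sell(qty=7): fills=#3x#7:7@98; bids=[#3:1@98] asks=[#6:2@103]
After op 8 [order #8] market_buy(qty=5): fills=#8x#6:2@103; bids=[#3:1@98] asks=[-]
After op 9 [order #9] limit_buy(price=100, qty=8): fills=none; bids=[#9:8@100 #3:1@98] asks=[-]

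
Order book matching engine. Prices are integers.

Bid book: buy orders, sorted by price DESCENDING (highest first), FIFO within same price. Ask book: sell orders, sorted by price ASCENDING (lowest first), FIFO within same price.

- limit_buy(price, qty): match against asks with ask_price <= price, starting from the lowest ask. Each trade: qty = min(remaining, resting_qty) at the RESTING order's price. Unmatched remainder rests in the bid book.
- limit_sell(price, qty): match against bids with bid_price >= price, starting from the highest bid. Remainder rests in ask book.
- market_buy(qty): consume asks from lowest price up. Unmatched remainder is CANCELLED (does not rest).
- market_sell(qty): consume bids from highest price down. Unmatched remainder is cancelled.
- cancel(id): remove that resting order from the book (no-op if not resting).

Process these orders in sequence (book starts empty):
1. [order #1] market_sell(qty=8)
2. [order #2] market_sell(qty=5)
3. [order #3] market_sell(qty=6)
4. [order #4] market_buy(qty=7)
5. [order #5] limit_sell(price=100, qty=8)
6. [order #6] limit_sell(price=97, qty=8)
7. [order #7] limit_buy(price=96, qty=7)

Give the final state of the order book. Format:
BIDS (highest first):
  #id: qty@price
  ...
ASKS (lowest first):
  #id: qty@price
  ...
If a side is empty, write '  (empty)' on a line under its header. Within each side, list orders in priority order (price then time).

After op 1 [order #1] market_sell(qty=8): fills=none; bids=[-] asks=[-]
After op 2 [order #2] market_sell(qty=5): fills=none; bids=[-] asks=[-]
After op 3 [order #3] market_sell(qty=6): fills=none; bids=[-] asks=[-]
After op 4 [order #4] market_buy(qty=7): fills=none; bids=[-] asks=[-]
After op 5 [order #5] limit_sell(price=100, qty=8): fills=none; bids=[-] asks=[#5:8@100]
After op 6 [order #6] limit_sell(price=97, qty=8): fills=none; bids=[-] asks=[#6:8@97 #5:8@100]
After op 7 [order #7] limit_buy(price=96, qty=7): fills=none; bids=[#7:7@96] asks=[#6:8@97 #5:8@100]

Answer: BIDS (highest first):
  #7: 7@96
ASKS (lowest first):
  #6: 8@97
  #5: 8@100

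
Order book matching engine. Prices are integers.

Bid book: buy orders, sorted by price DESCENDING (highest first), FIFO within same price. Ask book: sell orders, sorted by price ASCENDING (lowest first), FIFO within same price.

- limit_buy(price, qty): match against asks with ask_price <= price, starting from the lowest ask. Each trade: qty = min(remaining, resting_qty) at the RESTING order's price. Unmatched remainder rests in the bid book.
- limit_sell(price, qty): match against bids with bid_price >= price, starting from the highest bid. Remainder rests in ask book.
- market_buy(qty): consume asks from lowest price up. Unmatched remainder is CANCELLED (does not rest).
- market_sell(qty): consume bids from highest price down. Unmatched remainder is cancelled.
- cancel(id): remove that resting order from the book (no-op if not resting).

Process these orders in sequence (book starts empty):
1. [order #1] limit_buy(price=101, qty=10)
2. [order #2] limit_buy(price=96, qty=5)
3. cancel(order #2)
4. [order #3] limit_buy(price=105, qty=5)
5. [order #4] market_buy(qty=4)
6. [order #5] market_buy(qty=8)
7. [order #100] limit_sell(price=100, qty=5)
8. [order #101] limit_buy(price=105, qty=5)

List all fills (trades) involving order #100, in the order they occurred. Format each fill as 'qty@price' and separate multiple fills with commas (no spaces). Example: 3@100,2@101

Answer: 5@105

Derivation:
After op 1 [order #1] limit_buy(price=101, qty=10): fills=none; bids=[#1:10@101] asks=[-]
After op 2 [order #2] limit_buy(price=96, qty=5): fills=none; bids=[#1:10@101 #2:5@96] asks=[-]
After op 3 cancel(order #2): fills=none; bids=[#1:10@101] asks=[-]
After op 4 [order #3] limit_buy(price=105, qty=5): fills=none; bids=[#3:5@105 #1:10@101] asks=[-]
After op 5 [order #4] market_buy(qty=4): fills=none; bids=[#3:5@105 #1:10@101] asks=[-]
After op 6 [order #5] market_buy(qty=8): fills=none; bids=[#3:5@105 #1:10@101] asks=[-]
After op 7 [order #100] limit_sell(price=100, qty=5): fills=#3x#100:5@105; bids=[#1:10@101] asks=[-]
After op 8 [order #101] limit_buy(price=105, qty=5): fills=none; bids=[#101:5@105 #1:10@101] asks=[-]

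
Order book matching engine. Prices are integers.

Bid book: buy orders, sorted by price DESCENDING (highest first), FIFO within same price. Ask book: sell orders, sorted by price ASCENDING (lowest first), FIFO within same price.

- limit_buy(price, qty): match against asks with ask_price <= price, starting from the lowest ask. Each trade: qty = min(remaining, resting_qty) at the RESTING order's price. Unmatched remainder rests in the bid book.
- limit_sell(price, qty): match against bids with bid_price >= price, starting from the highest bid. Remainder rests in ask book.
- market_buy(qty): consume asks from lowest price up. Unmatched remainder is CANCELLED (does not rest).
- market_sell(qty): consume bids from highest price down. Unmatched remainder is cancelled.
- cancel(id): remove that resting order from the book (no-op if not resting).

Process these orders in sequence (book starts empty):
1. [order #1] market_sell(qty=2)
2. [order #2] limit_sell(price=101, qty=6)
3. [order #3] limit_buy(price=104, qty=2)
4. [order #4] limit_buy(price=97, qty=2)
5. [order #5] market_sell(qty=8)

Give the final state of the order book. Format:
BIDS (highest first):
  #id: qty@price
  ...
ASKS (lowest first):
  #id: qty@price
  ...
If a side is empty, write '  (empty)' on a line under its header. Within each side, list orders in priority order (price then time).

After op 1 [order #1] market_sell(qty=2): fills=none; bids=[-] asks=[-]
After op 2 [order #2] limit_sell(price=101, qty=6): fills=none; bids=[-] asks=[#2:6@101]
After op 3 [order #3] limit_buy(price=104, qty=2): fills=#3x#2:2@101; bids=[-] asks=[#2:4@101]
After op 4 [order #4] limit_buy(price=97, qty=2): fills=none; bids=[#4:2@97] asks=[#2:4@101]
After op 5 [order #5] market_sell(qty=8): fills=#4x#5:2@97; bids=[-] asks=[#2:4@101]

Answer: BIDS (highest first):
  (empty)
ASKS (lowest first):
  #2: 4@101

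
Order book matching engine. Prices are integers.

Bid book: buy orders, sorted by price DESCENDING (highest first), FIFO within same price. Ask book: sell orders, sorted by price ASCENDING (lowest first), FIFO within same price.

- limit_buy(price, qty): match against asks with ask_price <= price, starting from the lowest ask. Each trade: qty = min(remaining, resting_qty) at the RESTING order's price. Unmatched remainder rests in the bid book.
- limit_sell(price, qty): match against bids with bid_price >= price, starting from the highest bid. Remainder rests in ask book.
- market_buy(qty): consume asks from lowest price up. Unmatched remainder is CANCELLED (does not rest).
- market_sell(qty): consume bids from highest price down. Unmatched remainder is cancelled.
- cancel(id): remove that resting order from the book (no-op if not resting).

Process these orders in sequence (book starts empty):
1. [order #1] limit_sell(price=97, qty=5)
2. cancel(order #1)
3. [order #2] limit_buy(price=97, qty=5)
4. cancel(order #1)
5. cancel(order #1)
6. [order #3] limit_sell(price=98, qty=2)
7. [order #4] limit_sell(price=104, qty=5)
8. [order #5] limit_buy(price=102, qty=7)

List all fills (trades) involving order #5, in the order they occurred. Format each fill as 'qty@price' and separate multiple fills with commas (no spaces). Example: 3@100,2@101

After op 1 [order #1] limit_sell(price=97, qty=5): fills=none; bids=[-] asks=[#1:5@97]
After op 2 cancel(order #1): fills=none; bids=[-] asks=[-]
After op 3 [order #2] limit_buy(price=97, qty=5): fills=none; bids=[#2:5@97] asks=[-]
After op 4 cancel(order #1): fills=none; bids=[#2:5@97] asks=[-]
After op 5 cancel(order #1): fills=none; bids=[#2:5@97] asks=[-]
After op 6 [order #3] limit_sell(price=98, qty=2): fills=none; bids=[#2:5@97] asks=[#3:2@98]
After op 7 [order #4] limit_sell(price=104, qty=5): fills=none; bids=[#2:5@97] asks=[#3:2@98 #4:5@104]
After op 8 [order #5] limit_buy(price=102, qty=7): fills=#5x#3:2@98; bids=[#5:5@102 #2:5@97] asks=[#4:5@104]

Answer: 2@98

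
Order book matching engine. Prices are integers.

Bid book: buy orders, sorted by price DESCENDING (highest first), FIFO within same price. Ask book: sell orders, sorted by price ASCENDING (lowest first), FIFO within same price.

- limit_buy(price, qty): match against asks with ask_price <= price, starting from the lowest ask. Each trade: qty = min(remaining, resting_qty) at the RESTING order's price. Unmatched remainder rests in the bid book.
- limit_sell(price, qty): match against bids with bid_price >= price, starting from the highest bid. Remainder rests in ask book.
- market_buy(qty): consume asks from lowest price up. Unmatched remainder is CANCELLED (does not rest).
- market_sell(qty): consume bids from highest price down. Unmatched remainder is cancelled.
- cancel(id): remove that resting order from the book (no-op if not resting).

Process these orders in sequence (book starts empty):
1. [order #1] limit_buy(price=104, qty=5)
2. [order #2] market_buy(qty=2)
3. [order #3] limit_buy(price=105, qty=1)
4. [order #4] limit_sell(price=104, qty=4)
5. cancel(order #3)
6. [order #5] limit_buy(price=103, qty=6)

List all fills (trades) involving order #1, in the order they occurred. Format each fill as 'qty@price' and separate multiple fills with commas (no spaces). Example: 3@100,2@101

After op 1 [order #1] limit_buy(price=104, qty=5): fills=none; bids=[#1:5@104] asks=[-]
After op 2 [order #2] market_buy(qty=2): fills=none; bids=[#1:5@104] asks=[-]
After op 3 [order #3] limit_buy(price=105, qty=1): fills=none; bids=[#3:1@105 #1:5@104] asks=[-]
After op 4 [order #4] limit_sell(price=104, qty=4): fills=#3x#4:1@105 #1x#4:3@104; bids=[#1:2@104] asks=[-]
After op 5 cancel(order #3): fills=none; bids=[#1:2@104] asks=[-]
After op 6 [order #5] limit_buy(price=103, qty=6): fills=none; bids=[#1:2@104 #5:6@103] asks=[-]

Answer: 3@104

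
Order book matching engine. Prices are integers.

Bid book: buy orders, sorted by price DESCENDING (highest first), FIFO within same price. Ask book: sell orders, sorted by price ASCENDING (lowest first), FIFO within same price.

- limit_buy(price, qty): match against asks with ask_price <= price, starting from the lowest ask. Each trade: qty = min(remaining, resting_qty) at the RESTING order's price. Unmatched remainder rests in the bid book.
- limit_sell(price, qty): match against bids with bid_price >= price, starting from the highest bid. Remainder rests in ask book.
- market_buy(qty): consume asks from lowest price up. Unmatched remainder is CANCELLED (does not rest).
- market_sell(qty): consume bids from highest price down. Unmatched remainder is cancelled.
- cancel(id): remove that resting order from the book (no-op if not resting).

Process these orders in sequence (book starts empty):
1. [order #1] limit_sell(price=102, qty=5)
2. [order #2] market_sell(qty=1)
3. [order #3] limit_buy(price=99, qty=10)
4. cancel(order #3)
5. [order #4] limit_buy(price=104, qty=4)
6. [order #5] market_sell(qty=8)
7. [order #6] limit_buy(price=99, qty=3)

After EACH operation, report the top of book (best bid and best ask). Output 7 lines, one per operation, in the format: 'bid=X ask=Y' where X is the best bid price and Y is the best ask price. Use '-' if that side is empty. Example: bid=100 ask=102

After op 1 [order #1] limit_sell(price=102, qty=5): fills=none; bids=[-] asks=[#1:5@102]
After op 2 [order #2] market_sell(qty=1): fills=none; bids=[-] asks=[#1:5@102]
After op 3 [order #3] limit_buy(price=99, qty=10): fills=none; bids=[#3:10@99] asks=[#1:5@102]
After op 4 cancel(order #3): fills=none; bids=[-] asks=[#1:5@102]
After op 5 [order #4] limit_buy(price=104, qty=4): fills=#4x#1:4@102; bids=[-] asks=[#1:1@102]
After op 6 [order #5] market_sell(qty=8): fills=none; bids=[-] asks=[#1:1@102]
After op 7 [order #6] limit_buy(price=99, qty=3): fills=none; bids=[#6:3@99] asks=[#1:1@102]

Answer: bid=- ask=102
bid=- ask=102
bid=99 ask=102
bid=- ask=102
bid=- ask=102
bid=- ask=102
bid=99 ask=102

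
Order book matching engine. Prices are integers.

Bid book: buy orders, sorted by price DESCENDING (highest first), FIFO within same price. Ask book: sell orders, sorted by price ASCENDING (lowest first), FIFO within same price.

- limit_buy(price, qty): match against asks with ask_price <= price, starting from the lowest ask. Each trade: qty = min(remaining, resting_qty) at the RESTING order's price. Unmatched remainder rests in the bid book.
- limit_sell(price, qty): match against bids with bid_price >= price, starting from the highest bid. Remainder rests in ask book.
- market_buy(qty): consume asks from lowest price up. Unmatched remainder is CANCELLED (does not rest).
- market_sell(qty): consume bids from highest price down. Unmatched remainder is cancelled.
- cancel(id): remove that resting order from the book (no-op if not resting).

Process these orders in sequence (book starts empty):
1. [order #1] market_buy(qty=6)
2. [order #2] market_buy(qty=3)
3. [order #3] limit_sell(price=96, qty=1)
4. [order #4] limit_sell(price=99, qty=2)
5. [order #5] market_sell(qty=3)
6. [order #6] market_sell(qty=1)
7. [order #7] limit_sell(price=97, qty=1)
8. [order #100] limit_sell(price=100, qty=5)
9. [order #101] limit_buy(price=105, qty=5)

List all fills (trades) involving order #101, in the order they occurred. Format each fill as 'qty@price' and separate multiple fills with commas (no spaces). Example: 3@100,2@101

Answer: 1@96,1@97,2@99,1@100

Derivation:
After op 1 [order #1] market_buy(qty=6): fills=none; bids=[-] asks=[-]
After op 2 [order #2] market_buy(qty=3): fills=none; bids=[-] asks=[-]
After op 3 [order #3] limit_sell(price=96, qty=1): fills=none; bids=[-] asks=[#3:1@96]
After op 4 [order #4] limit_sell(price=99, qty=2): fills=none; bids=[-] asks=[#3:1@96 #4:2@99]
After op 5 [order #5] market_sell(qty=3): fills=none; bids=[-] asks=[#3:1@96 #4:2@99]
After op 6 [order #6] market_sell(qty=1): fills=none; bids=[-] asks=[#3:1@96 #4:2@99]
After op 7 [order #7] limit_sell(price=97, qty=1): fills=none; bids=[-] asks=[#3:1@96 #7:1@97 #4:2@99]
After op 8 [order #100] limit_sell(price=100, qty=5): fills=none; bids=[-] asks=[#3:1@96 #7:1@97 #4:2@99 #100:5@100]
After op 9 [order #101] limit_buy(price=105, qty=5): fills=#101x#3:1@96 #101x#7:1@97 #101x#4:2@99 #101x#100:1@100; bids=[-] asks=[#100:4@100]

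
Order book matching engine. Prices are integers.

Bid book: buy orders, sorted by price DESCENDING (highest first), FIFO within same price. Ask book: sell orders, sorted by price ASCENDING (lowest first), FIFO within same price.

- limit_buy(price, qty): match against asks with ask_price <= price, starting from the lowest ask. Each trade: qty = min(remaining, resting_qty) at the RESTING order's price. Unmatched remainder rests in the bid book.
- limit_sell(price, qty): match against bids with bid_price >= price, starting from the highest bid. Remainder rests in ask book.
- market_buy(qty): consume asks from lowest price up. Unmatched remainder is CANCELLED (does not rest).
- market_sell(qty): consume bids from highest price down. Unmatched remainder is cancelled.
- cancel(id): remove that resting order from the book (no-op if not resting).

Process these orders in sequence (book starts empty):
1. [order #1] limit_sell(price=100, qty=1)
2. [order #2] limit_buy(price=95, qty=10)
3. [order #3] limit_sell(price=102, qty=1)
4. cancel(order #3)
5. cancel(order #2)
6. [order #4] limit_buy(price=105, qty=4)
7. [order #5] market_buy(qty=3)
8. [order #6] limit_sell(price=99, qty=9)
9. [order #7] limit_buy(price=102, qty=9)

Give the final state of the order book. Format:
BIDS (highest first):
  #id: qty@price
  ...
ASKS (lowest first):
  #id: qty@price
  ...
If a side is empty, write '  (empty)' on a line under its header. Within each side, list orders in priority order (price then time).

After op 1 [order #1] limit_sell(price=100, qty=1): fills=none; bids=[-] asks=[#1:1@100]
After op 2 [order #2] limit_buy(price=95, qty=10): fills=none; bids=[#2:10@95] asks=[#1:1@100]
After op 3 [order #3] limit_sell(price=102, qty=1): fills=none; bids=[#2:10@95] asks=[#1:1@100 #3:1@102]
After op 4 cancel(order #3): fills=none; bids=[#2:10@95] asks=[#1:1@100]
After op 5 cancel(order #2): fills=none; bids=[-] asks=[#1:1@100]
After op 6 [order #4] limit_buy(price=105, qty=4): fills=#4x#1:1@100; bids=[#4:3@105] asks=[-]
After op 7 [order #5] market_buy(qty=3): fills=none; bids=[#4:3@105] asks=[-]
After op 8 [order #6] limit_sell(price=99, qty=9): fills=#4x#6:3@105; bids=[-] asks=[#6:6@99]
After op 9 [order #7] limit_buy(price=102, qty=9): fills=#7x#6:6@99; bids=[#7:3@102] asks=[-]

Answer: BIDS (highest first):
  #7: 3@102
ASKS (lowest first):
  (empty)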